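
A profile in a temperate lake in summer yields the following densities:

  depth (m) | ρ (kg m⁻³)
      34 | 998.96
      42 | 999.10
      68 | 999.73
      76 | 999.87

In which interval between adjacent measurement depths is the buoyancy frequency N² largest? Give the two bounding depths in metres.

Compute the density gradient over each adjacent pair:
  34–42 m: Δρ/Δz = 0.14/8 = 0.018 kg m⁻⁴
  42–68 m: Δρ/Δz = 0.63/26 = 0.024 kg m⁻⁴
  68–76 m: Δρ/Δz = 0.14/8 = 0.018 kg m⁻⁴
The largest gradient is in the 42–68 m interval — the pycnocline.

42–68 m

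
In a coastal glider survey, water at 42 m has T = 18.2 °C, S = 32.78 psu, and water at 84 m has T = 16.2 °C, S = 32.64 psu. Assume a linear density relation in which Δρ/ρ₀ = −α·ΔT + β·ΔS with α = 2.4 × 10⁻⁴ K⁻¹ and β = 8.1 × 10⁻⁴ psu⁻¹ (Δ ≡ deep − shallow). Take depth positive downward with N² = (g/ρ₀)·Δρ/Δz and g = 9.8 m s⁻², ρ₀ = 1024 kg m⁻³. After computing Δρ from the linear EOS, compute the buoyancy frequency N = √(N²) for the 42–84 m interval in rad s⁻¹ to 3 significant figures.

ΔT = -2.0 K, ΔS = -0.14 psu (deep − shallow).
Δρ/ρ₀ = −αΔT + βΔS = 4.80 × 10⁻⁴ − 1.134 × 10⁻⁴ = 3.666 × 10⁻⁴, so Δρ ≈ 0.3754 kg m⁻³.
N² = (g/ρ₀)·Δρ/Δz = g·(Δρ/ρ₀)/Δz = 9.8 × 3.666 × 10⁻⁴ / 42 = 8.5540 × 10⁻⁵ s⁻².
N = √(8.5540 × 10⁻⁵) = 9.2488 × 10⁻³ rad s⁻¹ ≈ 9.25 × 10⁻³ rad s⁻¹.

9.25 × 10⁻³ rad s⁻¹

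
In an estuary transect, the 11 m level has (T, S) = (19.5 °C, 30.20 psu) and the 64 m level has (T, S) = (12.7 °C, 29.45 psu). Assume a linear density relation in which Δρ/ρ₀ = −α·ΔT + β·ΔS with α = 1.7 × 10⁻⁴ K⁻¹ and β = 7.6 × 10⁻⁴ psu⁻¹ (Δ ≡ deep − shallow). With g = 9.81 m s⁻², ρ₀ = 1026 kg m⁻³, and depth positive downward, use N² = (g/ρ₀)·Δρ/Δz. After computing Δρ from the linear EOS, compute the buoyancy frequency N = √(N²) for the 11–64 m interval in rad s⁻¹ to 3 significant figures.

ΔT = -6.8 K, ΔS = -0.75 psu (deep − shallow).
Δρ/ρ₀ = −αΔT + βΔS = 1.156 × 10⁻³ − 5.70 × 10⁻⁴ = 5.86 × 10⁻⁴, so Δρ ≈ 0.6012 kg m⁻³.
N² = (g/ρ₀)·Δρ/Δz = g·(Δρ/ρ₀)/Δz = 9.81 × 5.86 × 10⁻⁴ / 53 = 1.0847 × 10⁻⁴ s⁻².
N = √(1.0847 × 10⁻⁴) = 0.010415 rad s⁻¹ ≈ 0.0104 rad s⁻¹.

0.0104 rad s⁻¹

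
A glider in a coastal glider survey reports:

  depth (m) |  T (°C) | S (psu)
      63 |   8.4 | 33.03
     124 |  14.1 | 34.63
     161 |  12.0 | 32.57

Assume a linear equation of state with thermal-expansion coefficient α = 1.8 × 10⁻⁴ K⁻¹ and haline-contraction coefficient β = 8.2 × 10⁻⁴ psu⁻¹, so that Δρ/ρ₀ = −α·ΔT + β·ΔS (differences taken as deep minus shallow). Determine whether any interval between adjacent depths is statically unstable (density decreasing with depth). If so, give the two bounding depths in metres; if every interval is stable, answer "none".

124–161 m

Evaluate Δρ/ρ₀ = −αΔT + βΔS across each adjacent pair:
  63–124 m: −αΔT+βΔS = −(1.8 × 10⁻⁴)(+5.7)+(8.2 × 10⁻⁴)(+1.60) = 2.9 × 10⁻⁴ → stable
  124–161 m: −αΔT+βΔS = −(1.8 × 10⁻⁴)(-2.1)+(8.2 × 10⁻⁴)(-2.06) = -1.3 × 10⁻³ → UNSTABLE
The 124–161 m interval has Δρ < 0: lighter water underlies denser water.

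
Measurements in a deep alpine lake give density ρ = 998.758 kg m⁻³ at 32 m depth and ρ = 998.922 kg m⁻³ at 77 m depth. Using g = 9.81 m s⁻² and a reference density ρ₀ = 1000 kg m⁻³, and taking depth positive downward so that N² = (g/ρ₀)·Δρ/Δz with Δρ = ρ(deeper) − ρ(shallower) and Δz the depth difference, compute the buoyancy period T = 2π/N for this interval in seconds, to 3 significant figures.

1.05 × 10³ s

Δρ = 998.922 − 998.758 = 0.164 kg m⁻³ over Δz = 77 − 32 = 45 m.
N² = (9.81/1000) × (0.164/45) = 3.5752 × 10⁻⁵ s⁻².
N = √(3.5752 × 10⁻⁵) = 5.9793 × 10⁻³ rad s⁻¹, so T = 2π/N = 1.0508 × 10³ s ≈ 1.05 × 10³ s.
A positive N² confirms static stability across the interval.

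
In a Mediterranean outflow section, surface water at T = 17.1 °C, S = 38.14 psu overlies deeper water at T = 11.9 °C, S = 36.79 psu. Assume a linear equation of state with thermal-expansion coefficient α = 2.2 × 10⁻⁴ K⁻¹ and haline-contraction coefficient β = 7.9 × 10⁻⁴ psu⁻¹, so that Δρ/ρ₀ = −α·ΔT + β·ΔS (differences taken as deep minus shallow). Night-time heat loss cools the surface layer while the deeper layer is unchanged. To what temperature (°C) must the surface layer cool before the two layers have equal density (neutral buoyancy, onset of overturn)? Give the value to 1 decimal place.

Neutral buoyancy requires Δρ = 0, i.e. −α(T_deep − T_surf′) + β(S_deep − S_surf) = 0.
T_surf′ = T_deep − (β/α)·ΔS = 11.9 − (7.9 × 10⁻⁴/2.2 × 10⁻⁴)·(-1.35) = 16.748 °C.
Cooling required: 17.1 − (16.748) = 0.352 °C.

16.7 °C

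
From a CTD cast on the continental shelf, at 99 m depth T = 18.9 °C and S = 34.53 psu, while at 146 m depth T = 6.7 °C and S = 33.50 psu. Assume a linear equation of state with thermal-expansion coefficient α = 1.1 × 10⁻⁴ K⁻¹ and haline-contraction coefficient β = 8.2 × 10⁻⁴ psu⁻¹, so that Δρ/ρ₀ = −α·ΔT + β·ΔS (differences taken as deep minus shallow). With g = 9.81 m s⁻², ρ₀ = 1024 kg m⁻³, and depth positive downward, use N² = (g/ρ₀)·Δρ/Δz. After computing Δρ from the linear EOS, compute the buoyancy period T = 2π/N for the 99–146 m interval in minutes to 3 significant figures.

10.3 min

ΔT = -12.2 K, ΔS = -1.03 psu (deep − shallow).
Δρ/ρ₀ = −αΔT + βΔS = 1.342 × 10⁻³ − 8.446 × 10⁻⁴ = 4.974 × 10⁻⁴, so Δρ ≈ 0.5093 kg m⁻³.
N² = (g/ρ₀)·Δρ/Δz = g·(Δρ/ρ₀)/Δz = 9.81 × 4.974 × 10⁻⁴ / 47 = 1.0382 × 10⁻⁴ s⁻².
N = √(1.0382 × 10⁻⁴) = 0.010189 rad s⁻¹ → T = 2π/N = 616.66 s = 10.278 min ≈ 10.3 min.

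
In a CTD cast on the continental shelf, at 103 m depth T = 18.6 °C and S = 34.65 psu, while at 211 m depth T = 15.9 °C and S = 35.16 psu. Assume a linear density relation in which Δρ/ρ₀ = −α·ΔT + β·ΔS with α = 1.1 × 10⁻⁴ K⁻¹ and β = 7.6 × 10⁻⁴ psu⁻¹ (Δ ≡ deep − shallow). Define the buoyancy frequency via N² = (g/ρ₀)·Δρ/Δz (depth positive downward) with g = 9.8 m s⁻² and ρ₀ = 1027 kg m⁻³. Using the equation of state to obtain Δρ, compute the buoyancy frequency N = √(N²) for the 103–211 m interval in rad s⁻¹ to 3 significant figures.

ΔT = -2.7 K, ΔS = +0.51 psu (deep − shallow).
Δρ/ρ₀ = −αΔT + βΔS = 2.97 × 10⁻⁴ + 3.876 × 10⁻⁴ = 6.846 × 10⁻⁴, so Δρ ≈ 0.7031 kg m⁻³.
N² = (g/ρ₀)·Δρ/Δz = g·(Δρ/ρ₀)/Δz = 9.8 × 6.846 × 10⁻⁴ / 108 = 6.2121 × 10⁻⁵ s⁻².
N = √(6.2121 × 10⁻⁵) = 7.8817 × 10⁻³ rad s⁻¹ ≈ 7.88 × 10⁻³ rad s⁻¹.

7.88 × 10⁻³ rad s⁻¹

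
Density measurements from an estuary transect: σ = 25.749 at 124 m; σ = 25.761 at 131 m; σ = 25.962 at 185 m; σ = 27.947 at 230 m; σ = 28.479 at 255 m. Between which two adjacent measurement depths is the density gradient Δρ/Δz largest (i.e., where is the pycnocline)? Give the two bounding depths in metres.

185–230 m

Compute the density gradient over each adjacent pair:
  124–131 m: Δρ/Δz = 0.012/7 = 1.7 × 10⁻³ kg m⁻⁴
  131–185 m: Δρ/Δz = 0.201/54 = 3.7 × 10⁻³ kg m⁻⁴
  185–230 m: Δρ/Δz = 1.985/45 = 0.044 kg m⁻⁴
  230–255 m: Δρ/Δz = 0.532/25 = 0.021 kg m⁻⁴
The largest gradient is in the 185–230 m interval — the pycnocline.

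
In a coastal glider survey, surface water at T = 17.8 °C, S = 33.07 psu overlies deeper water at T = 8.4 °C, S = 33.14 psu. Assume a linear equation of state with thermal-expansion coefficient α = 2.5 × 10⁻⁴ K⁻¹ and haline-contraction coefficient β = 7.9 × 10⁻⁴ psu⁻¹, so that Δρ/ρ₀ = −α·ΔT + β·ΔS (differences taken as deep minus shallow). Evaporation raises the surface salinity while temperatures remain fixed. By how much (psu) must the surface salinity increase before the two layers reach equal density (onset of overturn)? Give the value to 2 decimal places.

Neutral buoyancy requires −α(T_deep − T_surf) + β(S_deep − S_surf′) = 0.
S_surf′ = S_deep − (α/β)·ΔT = 33.14 − (2.5 × 10⁻⁴/7.9 × 10⁻⁴)·(-9.4) = 36.1147 psu.
Increase required: 36.1147 − 33.07 = 3.0447 psu.

3.04 psu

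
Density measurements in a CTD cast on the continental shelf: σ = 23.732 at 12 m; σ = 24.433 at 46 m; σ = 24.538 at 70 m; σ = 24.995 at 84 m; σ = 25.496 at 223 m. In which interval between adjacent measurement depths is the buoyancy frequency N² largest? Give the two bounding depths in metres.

Compute the density gradient over each adjacent pair:
  12–46 m: Δρ/Δz = 0.701/34 = 0.021 kg m⁻⁴
  46–70 m: Δρ/Δz = 0.105/24 = 4.4 × 10⁻³ kg m⁻⁴
  70–84 m: Δρ/Δz = 0.457/14 = 0.033 kg m⁻⁴
  84–223 m: Δρ/Δz = 0.501/139 = 3.6 × 10⁻³ kg m⁻⁴
The largest gradient is in the 70–84 m interval — the pycnocline.

70–84 m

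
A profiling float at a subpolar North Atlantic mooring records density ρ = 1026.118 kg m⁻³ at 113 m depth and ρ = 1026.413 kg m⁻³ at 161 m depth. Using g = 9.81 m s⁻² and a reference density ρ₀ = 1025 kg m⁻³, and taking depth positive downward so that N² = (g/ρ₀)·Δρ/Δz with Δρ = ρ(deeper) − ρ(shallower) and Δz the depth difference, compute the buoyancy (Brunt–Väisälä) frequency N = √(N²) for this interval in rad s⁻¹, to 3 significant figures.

7.67 × 10⁻³ rad s⁻¹

Δρ = 1026.413 − 1026.118 = 0.295 kg m⁻³ over Δz = 161 − 113 = 48 m.
N² = (9.81/1025) × (0.295/48) = 5.8820 × 10⁻⁵ s⁻².
N = √(5.8820 × 10⁻⁵) = 7.6694 × 10⁻³ rad s⁻¹ ≈ 7.67 × 10⁻³ rad s⁻¹.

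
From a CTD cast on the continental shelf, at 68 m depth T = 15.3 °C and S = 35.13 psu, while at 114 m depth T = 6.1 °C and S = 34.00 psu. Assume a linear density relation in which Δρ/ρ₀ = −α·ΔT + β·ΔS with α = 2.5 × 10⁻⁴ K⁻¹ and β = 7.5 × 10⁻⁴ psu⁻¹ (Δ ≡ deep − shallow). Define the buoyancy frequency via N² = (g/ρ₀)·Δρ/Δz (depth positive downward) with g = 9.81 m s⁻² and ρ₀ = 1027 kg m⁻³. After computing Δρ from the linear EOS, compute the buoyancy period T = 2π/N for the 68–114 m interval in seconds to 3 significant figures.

ΔT = -9.2 K, ΔS = -1.13 psu (deep − shallow).
Δρ/ρ₀ = −αΔT + βΔS = 2.30 × 10⁻³ − 8.475 × 10⁻⁴ = 1.4525 × 10⁻³, so Δρ ≈ 1.492 kg m⁻³.
N² = (g/ρ₀)·Δρ/Δz = g·(Δρ/ρ₀)/Δz = 9.81 × 1.4525 × 10⁻³ / 46 = 3.0976 × 10⁻⁴ s⁻².
N = √(3.0976 × 10⁻⁴) = 0.017600 rad s⁻¹ → T = 2π/N = 357.00 s ≈ 357 s.

357 s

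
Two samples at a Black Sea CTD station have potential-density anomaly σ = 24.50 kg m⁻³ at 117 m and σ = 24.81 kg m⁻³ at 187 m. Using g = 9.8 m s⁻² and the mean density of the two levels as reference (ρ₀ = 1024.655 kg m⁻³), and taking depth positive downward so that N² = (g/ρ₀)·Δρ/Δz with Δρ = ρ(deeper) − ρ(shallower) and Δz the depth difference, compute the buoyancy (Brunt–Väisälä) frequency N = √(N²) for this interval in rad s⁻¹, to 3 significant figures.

Δρ = 1024.81 − 1024.50 = 0.31 kg m⁻³ over Δz = 187 − 117 = 70 m.
N² = (9.8/1024.655) × (0.31/70) = 4.2356 × 10⁻⁵ s⁻².
N = √(4.2356 × 10⁻⁵) = 6.5081 × 10⁻³ rad s⁻¹ ≈ 6.51 × 10⁻³ rad s⁻¹.

6.51 × 10⁻³ rad s⁻¹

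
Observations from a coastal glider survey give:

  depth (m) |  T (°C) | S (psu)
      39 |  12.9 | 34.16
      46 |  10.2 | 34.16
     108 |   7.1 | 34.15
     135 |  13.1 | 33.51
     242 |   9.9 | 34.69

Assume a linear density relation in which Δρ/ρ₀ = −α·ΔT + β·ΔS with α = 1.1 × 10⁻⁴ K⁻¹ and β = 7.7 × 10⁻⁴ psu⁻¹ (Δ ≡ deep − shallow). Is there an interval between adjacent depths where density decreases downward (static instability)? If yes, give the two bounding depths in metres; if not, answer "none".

Evaluate Δρ/ρ₀ = −αΔT + βΔS across each adjacent pair:
  39–46 m: −αΔT+βΔS = −(1.1 × 10⁻⁴)(-2.7)+(7.7 × 10⁻⁴)(+0.00) = 3.0 × 10⁻⁴ → stable
  46–108 m: −αΔT+βΔS = −(1.1 × 10⁻⁴)(-3.1)+(7.7 × 10⁻⁴)(-0.01) = 3.3 × 10⁻⁴ → stable
  108–135 m: −αΔT+βΔS = −(1.1 × 10⁻⁴)(+6.0)+(7.7 × 10⁻⁴)(-0.64) = -1.2 × 10⁻³ → UNSTABLE
  135–242 m: −αΔT+βΔS = −(1.1 × 10⁻⁴)(-3.2)+(7.7 × 10⁻⁴)(+1.18) = 1.3 × 10⁻³ → stable
The 108–135 m interval has Δρ < 0: lighter water underlies denser water.

108–135 m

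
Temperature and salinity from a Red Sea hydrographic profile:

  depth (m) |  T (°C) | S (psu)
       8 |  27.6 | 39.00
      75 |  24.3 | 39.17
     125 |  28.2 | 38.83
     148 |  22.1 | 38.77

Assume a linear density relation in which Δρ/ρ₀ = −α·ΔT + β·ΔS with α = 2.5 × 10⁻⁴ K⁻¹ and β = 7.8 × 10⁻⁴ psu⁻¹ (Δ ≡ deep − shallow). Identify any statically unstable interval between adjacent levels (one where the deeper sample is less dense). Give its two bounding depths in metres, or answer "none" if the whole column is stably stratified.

Evaluate Δρ/ρ₀ = −αΔT + βΔS across each adjacent pair:
  8–75 m: −αΔT+βΔS = −(2.5 × 10⁻⁴)(-3.3)+(7.8 × 10⁻⁴)(+0.17) = 9.6 × 10⁻⁴ → stable
  75–125 m: −αΔT+βΔS = −(2.5 × 10⁻⁴)(+3.9)+(7.8 × 10⁻⁴)(-0.34) = -1.2 × 10⁻³ → UNSTABLE
  125–148 m: −αΔT+βΔS = −(2.5 × 10⁻⁴)(-6.1)+(7.8 × 10⁻⁴)(-0.06) = 1.5 × 10⁻³ → stable
The 75–125 m interval has Δρ < 0: lighter water underlies denser water.

75–125 m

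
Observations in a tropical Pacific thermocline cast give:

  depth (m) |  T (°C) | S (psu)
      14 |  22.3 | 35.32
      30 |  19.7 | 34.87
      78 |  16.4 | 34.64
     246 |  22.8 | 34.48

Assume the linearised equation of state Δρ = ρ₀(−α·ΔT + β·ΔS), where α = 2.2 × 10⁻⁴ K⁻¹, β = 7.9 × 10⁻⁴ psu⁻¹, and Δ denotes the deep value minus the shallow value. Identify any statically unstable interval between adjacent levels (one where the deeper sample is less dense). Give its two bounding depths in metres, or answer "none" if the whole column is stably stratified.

78–246 m

Evaluate Δρ/ρ₀ = −αΔT + βΔS across each adjacent pair:
  14–30 m: −αΔT+βΔS = −(2.2 × 10⁻⁴)(-2.6)+(7.9 × 10⁻⁴)(-0.45) = 2.2 × 10⁻⁴ → stable
  30–78 m: −αΔT+βΔS = −(2.2 × 10⁻⁴)(-3.3)+(7.9 × 10⁻⁴)(-0.23) = 5.4 × 10⁻⁴ → stable
  78–246 m: −αΔT+βΔS = −(2.2 × 10⁻⁴)(+6.4)+(7.9 × 10⁻⁴)(-0.16) = -1.5 × 10⁻³ → UNSTABLE
The 78–246 m interval has Δρ < 0: lighter water underlies denser water.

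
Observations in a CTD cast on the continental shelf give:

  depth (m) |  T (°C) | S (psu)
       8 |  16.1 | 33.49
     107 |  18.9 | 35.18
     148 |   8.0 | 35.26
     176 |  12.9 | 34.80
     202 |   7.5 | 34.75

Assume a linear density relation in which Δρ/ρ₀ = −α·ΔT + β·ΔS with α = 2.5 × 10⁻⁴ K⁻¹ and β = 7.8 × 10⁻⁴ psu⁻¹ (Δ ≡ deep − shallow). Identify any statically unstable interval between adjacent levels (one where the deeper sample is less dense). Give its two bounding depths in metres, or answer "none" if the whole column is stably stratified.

148–176 m

Evaluate Δρ/ρ₀ = −αΔT + βΔS across each adjacent pair:
  8–107 m: −αΔT+βΔS = −(2.5 × 10⁻⁴)(+2.8)+(7.8 × 10⁻⁴)(+1.69) = 6.2 × 10⁻⁴ → stable
  107–148 m: −αΔT+βΔS = −(2.5 × 10⁻⁴)(-10.9)+(7.8 × 10⁻⁴)(+0.08) = 2.8 × 10⁻³ → stable
  148–176 m: −αΔT+βΔS = −(2.5 × 10⁻⁴)(+4.9)+(7.8 × 10⁻⁴)(-0.46) = -1.6 × 10⁻³ → UNSTABLE
  176–202 m: −αΔT+βΔS = −(2.5 × 10⁻⁴)(-5.4)+(7.8 × 10⁻⁴)(-0.05) = 1.3 × 10⁻³ → stable
The 148–176 m interval has Δρ < 0: lighter water underlies denser water.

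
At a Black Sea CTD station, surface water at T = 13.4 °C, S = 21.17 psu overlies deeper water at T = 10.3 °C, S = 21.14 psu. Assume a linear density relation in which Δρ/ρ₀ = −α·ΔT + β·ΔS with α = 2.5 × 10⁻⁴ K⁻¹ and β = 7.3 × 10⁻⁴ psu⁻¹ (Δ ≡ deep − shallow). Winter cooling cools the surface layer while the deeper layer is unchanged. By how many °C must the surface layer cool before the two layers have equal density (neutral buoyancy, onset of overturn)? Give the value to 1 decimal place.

Neutral buoyancy requires Δρ = 0, i.e. −α(T_deep − T_surf′) + β(S_deep − S_surf) = 0.
T_surf′ = T_deep − (β/α)·ΔS = 10.3 − (7.3 × 10⁻⁴/2.5 × 10⁻⁴)·(-0.03) = 10.388 °C.
Cooling required: 13.4 − (10.388) = 3.012 °C.

3.0 °C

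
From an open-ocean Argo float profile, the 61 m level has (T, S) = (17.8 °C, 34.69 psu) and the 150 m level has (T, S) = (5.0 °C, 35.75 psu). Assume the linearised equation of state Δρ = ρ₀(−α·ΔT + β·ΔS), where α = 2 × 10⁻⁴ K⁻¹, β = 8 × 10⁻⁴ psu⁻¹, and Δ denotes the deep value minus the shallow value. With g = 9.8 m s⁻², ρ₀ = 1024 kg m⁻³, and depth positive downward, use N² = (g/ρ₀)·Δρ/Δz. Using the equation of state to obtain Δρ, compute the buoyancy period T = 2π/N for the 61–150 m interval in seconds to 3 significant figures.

324 s

ΔT = -12.8 K, ΔS = +1.06 psu (deep − shallow).
Δρ/ρ₀ = −αΔT + βΔS = 2.56 × 10⁻³ + 8.48 × 10⁻⁴ = 3.408 × 10⁻³, so Δρ ≈ 3.490 kg m⁻³.
N² = (g/ρ₀)·Δρ/Δz = g·(Δρ/ρ₀)/Δz = 9.8 × 3.408 × 10⁻³ / 89 = 3.7526 × 10⁻⁴ s⁻².
N = √(3.7526 × 10⁻⁴) = 0.019372 rad s⁻¹ → T = 2π/N = 324.34 s ≈ 324 s.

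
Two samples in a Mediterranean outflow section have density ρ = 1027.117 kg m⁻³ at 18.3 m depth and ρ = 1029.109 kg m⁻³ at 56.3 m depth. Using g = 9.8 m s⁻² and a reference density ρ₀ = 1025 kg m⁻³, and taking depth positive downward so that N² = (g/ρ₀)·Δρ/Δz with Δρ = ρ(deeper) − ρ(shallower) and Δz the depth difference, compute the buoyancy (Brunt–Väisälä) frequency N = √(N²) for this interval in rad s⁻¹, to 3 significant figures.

0.0224 rad s⁻¹

Δρ = 1029.109 − 1027.117 = 1.992 kg m⁻³ over Δz = 56.3 − 18.3 = 38 m.
N² = (9.8/1025) × (1.992/38) = 5.0120 × 10⁻⁴ s⁻².
N = √(5.0120 × 10⁻⁴) = 0.022387 rad s⁻¹ ≈ 0.0224 rad s⁻¹.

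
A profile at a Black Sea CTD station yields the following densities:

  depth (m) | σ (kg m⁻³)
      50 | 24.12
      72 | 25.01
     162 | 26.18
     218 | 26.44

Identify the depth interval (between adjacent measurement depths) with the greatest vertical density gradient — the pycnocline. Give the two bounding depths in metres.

50–72 m

Compute the density gradient over each adjacent pair:
  50–72 m: Δρ/Δz = 0.89/22 = 0.040 kg m⁻⁴
  72–162 m: Δρ/Δz = 1.17/90 = 0.013 kg m⁻⁴
  162–218 m: Δρ/Δz = 0.26/56 = 4.6 × 10⁻³ kg m⁻⁴
The largest gradient is in the 50–72 m interval — the pycnocline.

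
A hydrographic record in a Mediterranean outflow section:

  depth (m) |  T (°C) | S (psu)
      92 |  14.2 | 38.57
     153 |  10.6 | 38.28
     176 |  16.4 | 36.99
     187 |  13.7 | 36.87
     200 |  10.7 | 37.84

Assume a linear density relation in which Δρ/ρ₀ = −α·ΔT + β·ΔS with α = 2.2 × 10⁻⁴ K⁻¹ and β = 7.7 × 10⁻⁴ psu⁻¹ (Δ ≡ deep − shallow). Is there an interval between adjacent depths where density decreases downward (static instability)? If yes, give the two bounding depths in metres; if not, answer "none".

153–176 m

Evaluate Δρ/ρ₀ = −αΔT + βΔS across each adjacent pair:
  92–153 m: −αΔT+βΔS = −(2.2 × 10⁻⁴)(-3.6)+(7.7 × 10⁻⁴)(-0.29) = 5.7 × 10⁻⁴ → stable
  153–176 m: −αΔT+βΔS = −(2.2 × 10⁻⁴)(+5.8)+(7.7 × 10⁻⁴)(-1.29) = -2.3 × 10⁻³ → UNSTABLE
  176–187 m: −αΔT+βΔS = −(2.2 × 10⁻⁴)(-2.7)+(7.7 × 10⁻⁴)(-0.12) = 5.0 × 10⁻⁴ → stable
  187–200 m: −αΔT+βΔS = −(2.2 × 10⁻⁴)(-3.0)+(7.7 × 10⁻⁴)(+0.97) = 1.4 × 10⁻³ → stable
The 153–176 m interval has Δρ < 0: lighter water underlies denser water.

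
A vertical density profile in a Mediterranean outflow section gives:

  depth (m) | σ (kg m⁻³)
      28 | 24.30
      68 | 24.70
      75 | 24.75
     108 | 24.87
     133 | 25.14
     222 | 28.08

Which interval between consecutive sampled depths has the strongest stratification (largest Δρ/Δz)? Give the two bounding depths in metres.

133–222 m

Compute the density gradient over each adjacent pair:
  28–68 m: Δρ/Δz = 0.40/40 = 0.010 kg m⁻⁴
  68–75 m: Δρ/Δz = 0.05/7 = 7.1 × 10⁻³ kg m⁻⁴
  75–108 m: Δρ/Δz = 0.12/33 = 3.6 × 10⁻³ kg m⁻⁴
  108–133 m: Δρ/Δz = 0.27/25 = 0.011 kg m⁻⁴
  133–222 m: Δρ/Δz = 2.94/89 = 0.033 kg m⁻⁴
The largest gradient is in the 133–222 m interval — the pycnocline.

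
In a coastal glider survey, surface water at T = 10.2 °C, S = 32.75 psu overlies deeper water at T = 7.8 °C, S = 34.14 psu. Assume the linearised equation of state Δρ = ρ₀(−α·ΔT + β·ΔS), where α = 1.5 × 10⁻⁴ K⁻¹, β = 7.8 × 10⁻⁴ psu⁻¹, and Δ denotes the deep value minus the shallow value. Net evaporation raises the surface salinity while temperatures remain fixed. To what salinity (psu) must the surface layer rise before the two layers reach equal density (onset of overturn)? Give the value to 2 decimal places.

34.60 psu

Neutral buoyancy requires −α(T_deep − T_surf) + β(S_deep − S_surf′) = 0.
S_surf′ = S_deep − (α/β)·ΔT = 34.14 − (1.5 × 10⁻⁴/7.8 × 10⁻⁴)·(-2.4) = 34.6015 psu.
Increase required: 34.6015 − 32.75 = 1.8515 psu.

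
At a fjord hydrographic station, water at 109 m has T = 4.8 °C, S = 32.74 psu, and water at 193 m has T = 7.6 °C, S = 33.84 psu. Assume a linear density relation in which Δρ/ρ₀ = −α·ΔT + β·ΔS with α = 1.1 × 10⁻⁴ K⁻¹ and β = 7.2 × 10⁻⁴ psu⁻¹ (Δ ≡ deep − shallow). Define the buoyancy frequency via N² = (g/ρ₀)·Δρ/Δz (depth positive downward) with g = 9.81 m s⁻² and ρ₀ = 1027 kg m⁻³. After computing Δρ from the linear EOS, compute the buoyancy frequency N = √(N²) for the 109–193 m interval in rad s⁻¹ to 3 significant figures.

ΔT = +2.8 K, ΔS = +1.10 psu (deep − shallow).
Δρ/ρ₀ = −αΔT + βΔS = -3.08 × 10⁻⁴ + 7.92 × 10⁻⁴ = 4.84 × 10⁻⁴, so Δρ ≈ 0.4971 kg m⁻³.
N² = (g/ρ₀)·Δρ/Δz = g·(Δρ/ρ₀)/Δz = 9.81 × 4.84 × 10⁻⁴ / 84 = 5.6524 × 10⁻⁵ s⁻².
N = √(5.6524 × 10⁻⁵) = 7.5182 × 10⁻³ rad s⁻¹ ≈ 7.52 × 10⁻³ rad s⁻¹.

7.52 × 10⁻³ rad s⁻¹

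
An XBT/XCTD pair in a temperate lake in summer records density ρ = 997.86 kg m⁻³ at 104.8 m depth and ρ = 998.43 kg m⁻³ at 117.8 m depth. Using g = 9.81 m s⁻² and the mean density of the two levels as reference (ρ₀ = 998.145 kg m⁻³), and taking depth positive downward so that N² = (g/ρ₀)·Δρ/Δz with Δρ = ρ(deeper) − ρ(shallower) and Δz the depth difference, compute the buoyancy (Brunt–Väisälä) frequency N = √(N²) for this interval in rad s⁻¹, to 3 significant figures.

0.0208 rad s⁻¹

Δρ = 998.43 − 997.86 = 0.57 kg m⁻³ over Δz = 117.8 − 104.8 = 13 m.
N² = (9.81/998.145) × (0.57/13) = 4.3093 × 10⁻⁴ s⁻².
N = √(4.3093 × 10⁻⁴) = 0.020759 rad s⁻¹ ≈ 0.0208 rad s⁻¹.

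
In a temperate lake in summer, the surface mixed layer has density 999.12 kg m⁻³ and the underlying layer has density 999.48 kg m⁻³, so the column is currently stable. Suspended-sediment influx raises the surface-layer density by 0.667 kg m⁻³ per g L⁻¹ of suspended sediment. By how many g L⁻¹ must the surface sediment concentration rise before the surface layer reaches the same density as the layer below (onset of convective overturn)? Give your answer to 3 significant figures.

Density deficit of the surface layer: 999.48 − 999.12 = 0.36 kg m⁻³.
Required change = 0.36 / 0.667 = 0.540 g L⁻¹.

0.540 g L⁻¹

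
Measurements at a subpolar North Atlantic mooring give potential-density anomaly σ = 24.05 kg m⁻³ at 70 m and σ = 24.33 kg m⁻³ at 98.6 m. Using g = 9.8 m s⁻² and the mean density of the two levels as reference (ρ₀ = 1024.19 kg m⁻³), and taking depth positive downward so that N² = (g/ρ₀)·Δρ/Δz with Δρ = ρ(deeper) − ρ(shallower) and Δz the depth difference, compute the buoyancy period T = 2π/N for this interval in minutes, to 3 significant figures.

Δρ = 1024.33 − 1024.05 = 0.28 kg m⁻³ over Δz = 98.6 − 70 = 28.6 m.
N² = (9.8/1024.19) × (0.28/28.6) = 9.3678 × 10⁻⁵ s⁻².
N = √(9.3678 × 10⁻⁵) = 9.6787 × 10⁻³ rad s⁻¹, so T = 2π/N = 649.18 s = 10.820 min ≈ 10.8 min.
N² > 0, so the interval is statically stable.

10.8 min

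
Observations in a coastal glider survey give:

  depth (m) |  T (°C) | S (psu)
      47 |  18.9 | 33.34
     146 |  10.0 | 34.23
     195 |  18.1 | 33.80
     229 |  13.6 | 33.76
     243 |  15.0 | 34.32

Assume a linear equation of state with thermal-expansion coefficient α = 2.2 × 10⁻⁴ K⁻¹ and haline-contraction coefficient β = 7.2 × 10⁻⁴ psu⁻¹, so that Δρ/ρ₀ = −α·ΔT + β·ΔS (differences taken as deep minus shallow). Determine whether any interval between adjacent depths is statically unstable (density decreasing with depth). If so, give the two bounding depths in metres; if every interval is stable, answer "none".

146–195 m

Evaluate Δρ/ρ₀ = −αΔT + βΔS across each adjacent pair:
  47–146 m: −αΔT+βΔS = −(2.2 × 10⁻⁴)(-8.9)+(7.2 × 10⁻⁴)(+0.89) = 2.6 × 10⁻³ → stable
  146–195 m: −αΔT+βΔS = −(2.2 × 10⁻⁴)(+8.1)+(7.2 × 10⁻⁴)(-0.43) = -2.1 × 10⁻³ → UNSTABLE
  195–229 m: −αΔT+βΔS = −(2.2 × 10⁻⁴)(-4.5)+(7.2 × 10⁻⁴)(-0.04) = 9.6 × 10⁻⁴ → stable
  229–243 m: −αΔT+βΔS = −(2.2 × 10⁻⁴)(+1.4)+(7.2 × 10⁻⁴)(+0.56) = 9.5 × 10⁻⁵ → stable
The 146–195 m interval has Δρ < 0: lighter water underlies denser water.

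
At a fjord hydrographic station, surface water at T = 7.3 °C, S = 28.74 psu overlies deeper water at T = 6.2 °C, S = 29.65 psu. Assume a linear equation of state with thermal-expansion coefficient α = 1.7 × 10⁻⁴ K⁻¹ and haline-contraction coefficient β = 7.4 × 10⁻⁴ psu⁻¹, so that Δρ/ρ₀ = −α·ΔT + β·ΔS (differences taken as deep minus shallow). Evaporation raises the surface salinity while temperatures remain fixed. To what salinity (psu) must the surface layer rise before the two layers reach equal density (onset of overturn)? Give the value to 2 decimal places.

Neutral buoyancy requires −α(T_deep − T_surf) + β(S_deep − S_surf′) = 0.
S_surf′ = S_deep − (α/β)·ΔT = 29.65 − (1.7 × 10⁻⁴/7.4 × 10⁻⁴)·(-1.1) = 29.9027 psu.
Increase required: 29.9027 − 28.74 = 1.1627 psu.

29.90 psu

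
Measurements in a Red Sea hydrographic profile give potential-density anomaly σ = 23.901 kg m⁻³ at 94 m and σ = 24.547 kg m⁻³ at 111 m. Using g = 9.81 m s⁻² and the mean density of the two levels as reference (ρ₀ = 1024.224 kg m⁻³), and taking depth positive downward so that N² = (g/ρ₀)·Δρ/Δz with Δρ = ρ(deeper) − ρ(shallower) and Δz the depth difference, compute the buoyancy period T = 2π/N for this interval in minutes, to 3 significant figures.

5.49 min

Δρ = 1024.547 − 1023.901 = 0.646 kg m⁻³ over Δz = 111 − 94 = 17 m.
N² = (9.81/1024.224) × (0.646/17) = 3.6396 × 10⁻⁴ s⁻².
N = √(3.6396 × 10⁻⁴) = 0.019078 rad s⁻¹, so T = 2π/N = 329.34 s = 5.4890 min ≈ 5.49 min.
Since Δρ > 0 the layer is stably stratified.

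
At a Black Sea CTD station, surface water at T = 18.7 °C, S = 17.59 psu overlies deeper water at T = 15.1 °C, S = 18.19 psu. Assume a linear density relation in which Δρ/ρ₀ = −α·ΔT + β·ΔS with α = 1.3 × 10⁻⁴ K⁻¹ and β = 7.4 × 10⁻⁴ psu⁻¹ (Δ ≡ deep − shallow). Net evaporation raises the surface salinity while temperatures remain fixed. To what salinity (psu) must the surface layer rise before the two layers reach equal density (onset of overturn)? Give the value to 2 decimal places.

Neutral buoyancy requires −α(T_deep − T_surf) + β(S_deep − S_surf′) = 0.
S_surf′ = S_deep − (α/β)·ΔT = 18.19 − (1.3 × 10⁻⁴/7.4 × 10⁻⁴)·(-3.6) = 18.8224 psu.
Increase required: 18.8224 − 17.59 = 1.2324 psu.

18.82 psu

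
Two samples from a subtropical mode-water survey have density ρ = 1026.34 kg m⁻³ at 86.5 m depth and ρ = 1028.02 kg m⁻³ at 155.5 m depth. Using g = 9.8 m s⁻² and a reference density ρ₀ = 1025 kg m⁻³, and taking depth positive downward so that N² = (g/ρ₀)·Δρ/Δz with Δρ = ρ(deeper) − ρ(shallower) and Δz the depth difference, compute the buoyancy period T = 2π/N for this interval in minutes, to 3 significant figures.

6.86 min

Δρ = 1028.02 − 1026.34 = 1.68 kg m⁻³ over Δz = 155.5 − 86.5 = 69 m.
N² = (9.8/1025) × (1.68/69) = 2.3279 × 10⁻⁴ s⁻².
N = √(2.3279 × 10⁻⁴) = 0.015257 rad s⁻¹, so T = 2π/N = 411.82 s = 6.8637 min ≈ 6.86 min.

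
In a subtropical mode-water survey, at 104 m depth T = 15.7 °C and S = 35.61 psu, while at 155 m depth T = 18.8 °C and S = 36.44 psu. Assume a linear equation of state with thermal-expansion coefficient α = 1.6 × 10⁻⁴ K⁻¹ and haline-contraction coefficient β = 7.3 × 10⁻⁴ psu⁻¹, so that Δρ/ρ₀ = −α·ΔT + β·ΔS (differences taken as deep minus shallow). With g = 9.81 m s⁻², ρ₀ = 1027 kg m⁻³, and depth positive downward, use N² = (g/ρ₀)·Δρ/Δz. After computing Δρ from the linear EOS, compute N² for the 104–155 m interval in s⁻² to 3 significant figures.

2.11 × 10⁻⁵ s⁻²

ΔT = +3.1 K, ΔS = +0.83 psu (deep − shallow).
Δρ/ρ₀ = −αΔT + βΔS = -4.96 × 10⁻⁴ + 6.059 × 10⁻⁴ = 1.099 × 10⁻⁴, so Δρ ≈ 0.1129 kg m⁻³.
N² = (g/ρ₀)·Δρ/Δz = g·(Δρ/ρ₀)/Δz = 9.81 × 1.099 × 10⁻⁴ / 51 = 2.1140 × 10⁻⁵ s⁻² ≈ 2.11 × 10⁻⁵ s⁻².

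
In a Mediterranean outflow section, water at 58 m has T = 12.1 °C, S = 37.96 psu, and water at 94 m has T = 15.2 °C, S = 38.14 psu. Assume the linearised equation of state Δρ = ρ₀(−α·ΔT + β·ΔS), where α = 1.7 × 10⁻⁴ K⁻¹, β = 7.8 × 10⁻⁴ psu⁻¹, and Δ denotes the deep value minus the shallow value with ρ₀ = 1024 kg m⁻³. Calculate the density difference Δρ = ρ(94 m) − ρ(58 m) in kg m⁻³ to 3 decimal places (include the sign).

-0.396 kg m⁻³

ΔT = +3.1 K, ΔS = +0.18 psu (deep − shallow).
Δρ/ρ₀ = −(1.7 × 10⁻⁴)(+3.1) + (7.8 × 10⁻⁴)(+0.18) = -3.866 × 10⁻⁴.
Δρ = 1024 × (-3.866 × 10⁻⁴) = -0.396 kg m⁻³.
Negative Δρ: lighter below, statically unstable.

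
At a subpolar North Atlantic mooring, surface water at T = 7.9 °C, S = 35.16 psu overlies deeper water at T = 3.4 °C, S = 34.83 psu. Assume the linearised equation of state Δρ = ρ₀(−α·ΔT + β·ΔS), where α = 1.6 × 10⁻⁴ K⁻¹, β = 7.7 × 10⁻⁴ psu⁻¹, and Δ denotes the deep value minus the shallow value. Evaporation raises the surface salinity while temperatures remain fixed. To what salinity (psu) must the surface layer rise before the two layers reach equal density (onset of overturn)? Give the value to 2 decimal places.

Neutral buoyancy requires −α(T_deep − T_surf) + β(S_deep − S_surf′) = 0.
S_surf′ = S_deep − (α/β)·ΔT = 34.83 − (1.6 × 10⁻⁴/7.7 × 10⁻⁴)·(-4.5) = 35.7651 psu.
Increase required: 35.7651 − 35.16 = 0.6051 psu.

35.77 psu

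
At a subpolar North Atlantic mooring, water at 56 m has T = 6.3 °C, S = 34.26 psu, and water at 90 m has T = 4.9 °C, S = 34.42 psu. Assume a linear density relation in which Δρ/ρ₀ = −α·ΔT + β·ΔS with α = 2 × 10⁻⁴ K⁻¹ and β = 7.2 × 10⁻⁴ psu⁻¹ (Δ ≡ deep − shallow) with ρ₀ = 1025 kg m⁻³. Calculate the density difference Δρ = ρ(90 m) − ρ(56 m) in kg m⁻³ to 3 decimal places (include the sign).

ΔT = -1.4 K, ΔS = +0.16 psu (deep − shallow).
Δρ/ρ₀ = −(2 × 10⁻⁴)(-1.4) + (7.2 × 10⁻⁴)(+0.16) = 3.952 × 10⁻⁴.
Δρ = 1025 × (3.952 × 10⁻⁴) = +0.405 kg m⁻³.
Positive Δρ: denser below, stable.

+0.405 kg m⁻³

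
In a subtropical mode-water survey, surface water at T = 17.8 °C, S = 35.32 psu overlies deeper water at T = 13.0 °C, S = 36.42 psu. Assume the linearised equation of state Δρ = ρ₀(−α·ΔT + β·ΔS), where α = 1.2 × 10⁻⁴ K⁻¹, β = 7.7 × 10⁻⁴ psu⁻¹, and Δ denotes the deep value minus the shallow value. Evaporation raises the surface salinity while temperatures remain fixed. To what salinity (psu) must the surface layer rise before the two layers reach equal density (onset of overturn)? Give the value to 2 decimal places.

37.17 psu

Neutral buoyancy requires −α(T_deep − T_surf) + β(S_deep − S_surf′) = 0.
S_surf′ = S_deep − (α/β)·ΔT = 36.42 − (1.2 × 10⁻⁴/7.7 × 10⁻⁴)·(-4.8) = 37.1681 psu.
Increase required: 37.1681 − 35.32 = 1.8481 psu.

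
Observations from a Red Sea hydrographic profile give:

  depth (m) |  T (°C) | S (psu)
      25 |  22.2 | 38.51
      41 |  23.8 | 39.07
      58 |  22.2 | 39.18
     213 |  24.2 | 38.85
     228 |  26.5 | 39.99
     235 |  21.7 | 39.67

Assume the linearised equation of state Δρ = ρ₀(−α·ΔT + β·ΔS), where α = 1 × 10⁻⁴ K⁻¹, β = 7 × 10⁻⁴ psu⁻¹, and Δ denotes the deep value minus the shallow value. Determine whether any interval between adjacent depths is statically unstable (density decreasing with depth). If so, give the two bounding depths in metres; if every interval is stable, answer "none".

58–213 m

Evaluate Δρ/ρ₀ = −αΔT + βΔS across each adjacent pair:
  25–41 m: −αΔT+βΔS = −(1 × 10⁻⁴)(+1.6)+(7 × 10⁻⁴)(+0.56) = 2.3 × 10⁻⁴ → stable
  41–58 m: −αΔT+βΔS = −(1 × 10⁻⁴)(-1.6)+(7 × 10⁻⁴)(+0.11) = 2.4 × 10⁻⁴ → stable
  58–213 m: −αΔT+βΔS = −(1 × 10⁻⁴)(+2.0)+(7 × 10⁻⁴)(-0.33) = -4.3 × 10⁻⁴ → UNSTABLE
  213–228 m: −αΔT+βΔS = −(1 × 10⁻⁴)(+2.3)+(7 × 10⁻⁴)(+1.14) = 5.7 × 10⁻⁴ → stable
  228–235 m: −αΔT+βΔS = −(1 × 10⁻⁴)(-4.8)+(7 × 10⁻⁴)(-0.32) = 2.6 × 10⁻⁴ → stable
The 58–213 m interval has Δρ < 0: lighter water underlies denser water.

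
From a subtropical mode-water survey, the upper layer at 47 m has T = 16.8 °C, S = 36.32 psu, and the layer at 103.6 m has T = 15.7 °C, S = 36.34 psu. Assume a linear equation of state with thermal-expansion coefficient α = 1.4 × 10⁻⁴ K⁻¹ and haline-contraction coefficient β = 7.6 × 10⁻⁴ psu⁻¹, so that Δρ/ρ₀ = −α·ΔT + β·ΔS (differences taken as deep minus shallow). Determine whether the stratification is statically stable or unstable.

stable

ΔT = 15.7 − 16.8 = -1.1 K and ΔS = 36.34 − 36.32 = +0.02 psu (deep − shallow).
−αΔT = 1.54 × 10⁻⁴; βΔS = 1.52 × 10⁻⁵; sum Δρ/ρ₀ = 1.692 × 10⁻⁴.
Δρ/ρ₀ > 0, so Δρ > 0: deeper water is denser → statically stable.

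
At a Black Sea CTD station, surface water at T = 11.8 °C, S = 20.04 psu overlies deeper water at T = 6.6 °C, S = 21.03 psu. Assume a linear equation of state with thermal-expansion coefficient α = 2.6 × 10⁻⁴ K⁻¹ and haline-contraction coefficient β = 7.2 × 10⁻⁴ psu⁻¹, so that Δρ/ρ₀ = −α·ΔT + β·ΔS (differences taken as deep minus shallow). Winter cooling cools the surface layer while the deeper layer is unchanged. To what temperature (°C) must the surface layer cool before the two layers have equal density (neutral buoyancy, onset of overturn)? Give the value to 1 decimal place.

Neutral buoyancy requires Δρ = 0, i.e. −α(T_deep − T_surf′) + β(S_deep − S_surf) = 0.
T_surf′ = T_deep − (β/α)·ΔS = 6.6 − (7.2 × 10⁻⁴/2.6 × 10⁻⁴)·(+0.99) = 3.858 °C.
Cooling required: 11.8 − (3.858) = 7.942 °C.

3.9 °C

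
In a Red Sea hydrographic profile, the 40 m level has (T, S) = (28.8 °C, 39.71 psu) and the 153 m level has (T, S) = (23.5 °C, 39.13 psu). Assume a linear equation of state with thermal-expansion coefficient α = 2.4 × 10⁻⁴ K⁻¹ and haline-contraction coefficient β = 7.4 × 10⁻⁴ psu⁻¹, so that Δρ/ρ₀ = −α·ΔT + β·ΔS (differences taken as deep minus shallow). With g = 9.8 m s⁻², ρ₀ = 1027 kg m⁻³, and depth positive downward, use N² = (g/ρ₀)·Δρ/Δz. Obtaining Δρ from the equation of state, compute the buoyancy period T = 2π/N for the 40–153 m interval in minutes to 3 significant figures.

12.2 min

ΔT = -5.3 K, ΔS = -0.58 psu (deep − shallow).
Δρ/ρ₀ = −αΔT + βΔS = 1.272 × 10⁻³ − 4.292 × 10⁻⁴ = 8.428 × 10⁻⁴, so Δρ ≈ 0.8656 kg m⁻³.
N² = (g/ρ₀)·Δρ/Δz = g·(Δρ/ρ₀)/Δz = 9.8 × 8.428 × 10⁻⁴ / 113 = 7.3092 × 10⁻⁵ s⁻².
N = √(7.3092 × 10⁻⁵) = 8.5494 × 10⁻³ rad s⁻¹ → T = 2π/N = 734.93 s = 12.249 min ≈ 12.2 min.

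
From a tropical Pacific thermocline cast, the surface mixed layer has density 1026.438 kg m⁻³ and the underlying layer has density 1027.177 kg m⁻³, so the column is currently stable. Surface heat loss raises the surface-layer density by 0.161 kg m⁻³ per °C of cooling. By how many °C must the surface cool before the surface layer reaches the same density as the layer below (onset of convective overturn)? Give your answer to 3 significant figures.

4.59 °C

Density deficit of the surface layer: 1027.177 − 1026.438 = 0.739 kg m⁻³.
Required change = 0.739 / 0.161 = 4.59 °C.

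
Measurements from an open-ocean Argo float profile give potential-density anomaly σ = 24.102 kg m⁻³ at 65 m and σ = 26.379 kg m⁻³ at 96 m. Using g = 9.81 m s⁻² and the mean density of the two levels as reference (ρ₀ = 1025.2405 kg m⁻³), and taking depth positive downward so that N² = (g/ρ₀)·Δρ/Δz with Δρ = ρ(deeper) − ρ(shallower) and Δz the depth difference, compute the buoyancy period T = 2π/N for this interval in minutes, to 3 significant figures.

3.95 min

Δρ = 1026.379 − 1024.102 = 2.277 kg m⁻³ over Δz = 96 − 65 = 31 m.
N² = (9.81/1025.2405) × (2.277/31) = 7.0282 × 10⁻⁴ s⁻².
N = √(7.0282 × 10⁻⁴) = 0.026511 rad s⁻¹, so T = 2π/N = 237.00 s = 3.9500 min ≈ 3.95 min.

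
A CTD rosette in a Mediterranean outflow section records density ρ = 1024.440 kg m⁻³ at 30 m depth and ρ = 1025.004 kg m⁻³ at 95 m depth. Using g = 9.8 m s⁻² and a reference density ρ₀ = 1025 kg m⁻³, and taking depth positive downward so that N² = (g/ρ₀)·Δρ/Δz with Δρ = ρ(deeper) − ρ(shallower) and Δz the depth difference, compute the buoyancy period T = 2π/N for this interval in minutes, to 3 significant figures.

Δρ = 1025.004 − 1024.440 = 0.564 kg m⁻³ over Δz = 95 − 30 = 65 m.
N² = (9.8/1025) × (0.564/65) = 8.2960 × 10⁻⁵ s⁻².
N = √(8.2960 × 10⁻⁵) = 9.1082 × 10⁻³ rad s⁻¹, so T = 2π/N = 689.84 s = 11.497 min ≈ 11.5 min.

11.5 min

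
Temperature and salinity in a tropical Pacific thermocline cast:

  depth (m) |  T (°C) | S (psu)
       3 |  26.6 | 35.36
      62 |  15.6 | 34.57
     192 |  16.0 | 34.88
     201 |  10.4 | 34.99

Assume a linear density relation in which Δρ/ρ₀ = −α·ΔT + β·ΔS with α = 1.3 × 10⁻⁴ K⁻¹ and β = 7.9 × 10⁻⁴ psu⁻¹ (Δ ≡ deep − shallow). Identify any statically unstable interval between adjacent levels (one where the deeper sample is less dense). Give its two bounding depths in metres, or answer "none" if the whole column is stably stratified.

Evaluate Δρ/ρ₀ = −αΔT + βΔS across each adjacent pair:
  3–62 m: −αΔT+βΔS = −(1.3 × 10⁻⁴)(-11.0)+(7.9 × 10⁻⁴)(-0.79) = 8.1 × 10⁻⁴ → stable
  62–192 m: −αΔT+βΔS = −(1.3 × 10⁻⁴)(+0.4)+(7.9 × 10⁻⁴)(+0.31) = 1.9 × 10⁻⁴ → stable
  192–201 m: −αΔT+βΔS = −(1.3 × 10⁻⁴)(-5.6)+(7.9 × 10⁻⁴)(+0.11) = 8.1 × 10⁻⁴ → stable
Every interval has Δρ > 0: the column is stably stratified throughout.

none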